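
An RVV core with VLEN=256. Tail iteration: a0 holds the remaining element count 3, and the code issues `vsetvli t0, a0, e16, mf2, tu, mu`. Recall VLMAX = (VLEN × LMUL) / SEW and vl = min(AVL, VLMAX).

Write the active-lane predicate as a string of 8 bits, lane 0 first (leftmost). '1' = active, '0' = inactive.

predicate = 11100000

VLMAX = VLEN×LMUL/SEW = 256×1/2/16 = 8
vl = min(AVL, VLMAX) = min(3, 8) = 3
bits (lane 0 leftmost): 11100000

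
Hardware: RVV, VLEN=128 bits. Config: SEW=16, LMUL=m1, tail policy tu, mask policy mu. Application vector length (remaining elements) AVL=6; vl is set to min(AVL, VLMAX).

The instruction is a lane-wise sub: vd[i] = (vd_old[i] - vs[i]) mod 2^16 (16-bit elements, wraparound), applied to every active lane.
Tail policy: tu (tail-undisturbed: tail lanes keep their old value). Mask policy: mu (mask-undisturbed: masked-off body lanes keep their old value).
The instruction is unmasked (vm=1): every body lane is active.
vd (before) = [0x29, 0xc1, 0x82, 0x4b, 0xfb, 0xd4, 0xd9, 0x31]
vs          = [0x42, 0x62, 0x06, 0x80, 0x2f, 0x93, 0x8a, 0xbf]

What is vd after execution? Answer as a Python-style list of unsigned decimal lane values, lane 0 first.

lanes per group: 128·1/16 = 8
vl = min(AVL, VLMAX) = min(6, 8) = 6
[0] sub(0x29,0x42) = 0xffe7
[1] sub(0xc1,0x62) = 0x5f
[2] sub(0x82,0x06) = 0x7c
[3] sub(0x4b,0x80) = 0xffcb
[4] sub(0xfb,0x2f) = 0xcc
[5] sub(0xd4,0x93) = 0x41
[6] tail/keep = 0xd9
[7] tail/keep = 0x31

vd = [65511, 95, 124, 65483, 204, 65, 217, 49]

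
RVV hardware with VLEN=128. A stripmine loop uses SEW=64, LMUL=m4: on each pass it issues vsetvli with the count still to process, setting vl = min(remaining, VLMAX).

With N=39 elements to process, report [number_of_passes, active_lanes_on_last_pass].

[iterations, last_vl] = [5, 7]

lanes per group: 128·4/64 = 8
N=39: ⌈39/8⌉ = 5 iters; last vl = 39 − 4×8 = 7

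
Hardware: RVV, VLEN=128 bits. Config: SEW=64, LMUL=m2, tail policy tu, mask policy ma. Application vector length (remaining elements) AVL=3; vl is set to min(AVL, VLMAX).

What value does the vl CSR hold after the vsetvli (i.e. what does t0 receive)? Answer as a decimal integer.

VLMAX = (128 × 2) / 64 = 4 lanes
vl = min(AVL, VLMAX) = min(3, 4) = 3

vl = 3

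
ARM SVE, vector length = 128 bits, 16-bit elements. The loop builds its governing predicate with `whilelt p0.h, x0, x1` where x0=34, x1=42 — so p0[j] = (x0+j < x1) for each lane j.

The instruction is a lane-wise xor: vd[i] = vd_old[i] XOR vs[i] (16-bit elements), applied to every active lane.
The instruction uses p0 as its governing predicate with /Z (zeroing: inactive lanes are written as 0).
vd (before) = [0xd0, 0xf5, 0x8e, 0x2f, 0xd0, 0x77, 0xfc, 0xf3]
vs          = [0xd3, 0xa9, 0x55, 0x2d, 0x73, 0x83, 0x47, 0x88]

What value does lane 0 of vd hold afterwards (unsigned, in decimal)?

128-bit reg / 16-bit elem → 8 lanes
p0[j] = (34+j < 42); true for j=0..7 → 8 lanes set
vd[0] xor(0xd0,0xd3) -> 0x03
vd[1] xor(0xf5,0xa9) -> 0x5c
vd[2] xor(0x8e,0x55) -> 0xdb
vd[3] xor(0x2f,0x2d) -> 0x02
vd[4] xor(0xd0,0x73) -> 0xa3
vd[5] xor(0x77,0x83) -> 0xf4
vd[6] xor(0xfc,0x47) -> 0xbb
vd[7] xor(0xf3,0x88) -> 0x7b

vd[0] = 3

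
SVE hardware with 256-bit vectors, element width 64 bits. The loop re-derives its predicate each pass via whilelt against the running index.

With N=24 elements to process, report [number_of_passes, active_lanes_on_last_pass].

[iterations, last_vl] = [6, 4]

lane count: 256 div 64 = 4
24 elements at 4/iter → 6 passes, remainder 4 on the last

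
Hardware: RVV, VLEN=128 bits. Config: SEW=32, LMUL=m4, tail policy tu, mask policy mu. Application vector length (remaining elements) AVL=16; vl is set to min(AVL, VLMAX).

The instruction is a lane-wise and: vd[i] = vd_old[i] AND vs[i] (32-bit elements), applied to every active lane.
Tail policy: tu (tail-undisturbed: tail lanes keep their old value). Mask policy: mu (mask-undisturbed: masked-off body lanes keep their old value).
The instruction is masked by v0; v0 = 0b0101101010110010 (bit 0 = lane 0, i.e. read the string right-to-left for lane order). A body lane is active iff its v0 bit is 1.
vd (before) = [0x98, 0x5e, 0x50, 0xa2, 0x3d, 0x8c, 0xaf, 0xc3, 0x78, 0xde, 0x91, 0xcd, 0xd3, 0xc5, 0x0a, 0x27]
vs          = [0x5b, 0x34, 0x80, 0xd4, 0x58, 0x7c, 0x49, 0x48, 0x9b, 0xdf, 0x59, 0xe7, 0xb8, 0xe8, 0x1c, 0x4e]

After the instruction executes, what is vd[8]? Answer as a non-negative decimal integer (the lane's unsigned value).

vd[8] = 120

lanes per group: 128·4/32 = 16
vl ← min(16, 16) = 16
vd[0] mask-off/keep -> 0x98
vd[1] and(0x5e,0x34) -> 0x14
vd[2] mask-off/keep -> 0x50
vd[3] mask-off/keep -> 0xa2
vd[4] and(0x3d,0x58) -> 0x18
vd[5] and(0x8c,0x7c) -> 0x0c
vd[6] mask-off/keep -> 0xaf
vd[7] and(0xc3,0x48) -> 0x40
vd[8] mask-off/keep -> 0x78
vd[9] and(0xde,0xdf) -> 0xde
vd[10] mask-off/keep -> 0x91
vd[11] and(0xcd,0xe7) -> 0xc5
vd[12] and(0xd3,0xb8) -> 0x90
vd[13] mask-off/keep -> 0xc5
vd[14] and(0x0a,0x1c) -> 0x08
vd[15] mask-off/keep -> 0x27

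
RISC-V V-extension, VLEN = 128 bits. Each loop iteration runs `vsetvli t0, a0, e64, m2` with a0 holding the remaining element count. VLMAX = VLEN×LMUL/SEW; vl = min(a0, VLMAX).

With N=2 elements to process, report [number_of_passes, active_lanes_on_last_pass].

lanes per group: 128·2/64 = 4
N=2: ⌈2/4⌉ = 1 iters; last vl = 2 − 0×4 = 2

[iterations, last_vl] = [1, 2]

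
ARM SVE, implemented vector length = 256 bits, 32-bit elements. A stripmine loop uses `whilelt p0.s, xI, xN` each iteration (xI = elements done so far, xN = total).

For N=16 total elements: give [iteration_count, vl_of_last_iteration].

[iterations, last_vl] = [2, 8]

lane count: 256 div 32 = 8
N=16: ⌈16/8⌉ = 2 iters; last vl = 16 − 1×8 = 8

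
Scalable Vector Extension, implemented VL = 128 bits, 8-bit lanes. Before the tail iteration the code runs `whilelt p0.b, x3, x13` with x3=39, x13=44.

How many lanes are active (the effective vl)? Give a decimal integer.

register lanes = 128/8 = 16
active while 39+j < 44, i.e. j ∈ [0,5) capped at 16 ⇒ 5

vl = 5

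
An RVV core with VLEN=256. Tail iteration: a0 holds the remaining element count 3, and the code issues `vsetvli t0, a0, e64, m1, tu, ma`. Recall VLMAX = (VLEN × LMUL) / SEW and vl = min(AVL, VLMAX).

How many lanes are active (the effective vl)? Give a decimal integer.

VLMAX = VLEN×LMUL/SEW = 256×1/64 = 4
vl = min(AVL, VLMAX) = min(3, 4) = 3

vl = 3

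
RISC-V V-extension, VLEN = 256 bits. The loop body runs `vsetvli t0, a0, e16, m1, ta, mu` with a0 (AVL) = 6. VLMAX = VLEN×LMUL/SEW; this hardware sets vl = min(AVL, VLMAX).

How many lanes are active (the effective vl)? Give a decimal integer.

vl = 6

VLMAX = (256 × 1) / 16 = 16 lanes
AVL=6 ≤ VLMAX=16, so vl = 6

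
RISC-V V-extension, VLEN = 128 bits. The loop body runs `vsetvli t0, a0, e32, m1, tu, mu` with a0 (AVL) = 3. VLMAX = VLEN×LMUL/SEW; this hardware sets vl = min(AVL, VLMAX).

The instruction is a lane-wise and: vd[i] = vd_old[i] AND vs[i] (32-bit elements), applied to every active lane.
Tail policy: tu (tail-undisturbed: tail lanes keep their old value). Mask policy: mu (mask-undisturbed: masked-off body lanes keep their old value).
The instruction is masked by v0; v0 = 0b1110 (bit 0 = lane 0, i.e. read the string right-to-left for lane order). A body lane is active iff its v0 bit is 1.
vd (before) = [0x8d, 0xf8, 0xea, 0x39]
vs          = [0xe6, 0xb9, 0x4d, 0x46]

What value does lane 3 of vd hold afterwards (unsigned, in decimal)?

vd[3] = 57

VLMAX = VLEN×LMUL/SEW = 128×1/32 = 4
AVL=3 ≤ VLMAX=4, so vl = 3
lane  0: mask-off/keep ⇒ 0x8d
lane  1: and(0xf8,0xb9) ⇒ 0xb8
lane  2: and(0xea,0x4d) ⇒ 0x48
lane  3: tail/keep ⇒ 0x39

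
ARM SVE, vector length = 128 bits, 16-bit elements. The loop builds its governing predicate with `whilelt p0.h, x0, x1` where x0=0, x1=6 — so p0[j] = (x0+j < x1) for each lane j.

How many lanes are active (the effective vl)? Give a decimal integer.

register lanes = 128/16 = 8
whilelt: lane j active iff 0+j < 6 → j < 6 → 6 active

vl = 6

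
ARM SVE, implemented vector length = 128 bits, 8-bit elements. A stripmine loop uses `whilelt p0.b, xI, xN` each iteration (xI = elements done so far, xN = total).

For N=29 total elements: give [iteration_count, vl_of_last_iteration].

[iterations, last_vl] = [2, 13]

128-bit reg / 8-bit elem → 16 lanes
iterations = ceil(29/16) = 2; final-pass vl = 13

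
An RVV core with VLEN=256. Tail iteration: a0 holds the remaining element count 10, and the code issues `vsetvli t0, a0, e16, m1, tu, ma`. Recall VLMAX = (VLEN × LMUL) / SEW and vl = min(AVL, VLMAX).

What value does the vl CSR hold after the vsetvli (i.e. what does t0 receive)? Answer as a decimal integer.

lanes per group: 256·1/16 = 16
AVL=10 ≤ VLMAX=16, so vl = 10

vl = 10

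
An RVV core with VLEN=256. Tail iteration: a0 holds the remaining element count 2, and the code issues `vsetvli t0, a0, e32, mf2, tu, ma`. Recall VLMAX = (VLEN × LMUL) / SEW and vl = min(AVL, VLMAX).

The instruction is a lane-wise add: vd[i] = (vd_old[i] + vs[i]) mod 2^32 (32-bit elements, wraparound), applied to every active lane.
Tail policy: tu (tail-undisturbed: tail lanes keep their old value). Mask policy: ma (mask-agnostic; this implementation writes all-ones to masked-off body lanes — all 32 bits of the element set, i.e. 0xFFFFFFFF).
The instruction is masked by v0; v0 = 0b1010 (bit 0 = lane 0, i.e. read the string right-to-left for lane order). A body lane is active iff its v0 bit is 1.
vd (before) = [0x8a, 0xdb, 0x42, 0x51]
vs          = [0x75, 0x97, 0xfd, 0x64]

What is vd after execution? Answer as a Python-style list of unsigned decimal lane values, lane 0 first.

lanes per group: 256·1/2/32 = 4
AVL=2 ≤ VLMAX=4, so vl = 2
vd[0] mask-off/ones -> 0xffffffff
vd[1] add(0xdb,0x97) -> 0x172
vd[2] tail/keep -> 0x42
vd[3] tail/keep -> 0x51

vd = [4294967295, 370, 66, 81]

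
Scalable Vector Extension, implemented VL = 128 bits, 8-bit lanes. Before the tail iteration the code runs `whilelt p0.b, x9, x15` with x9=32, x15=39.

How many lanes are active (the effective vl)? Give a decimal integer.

vl = 7

lane count: 128 div 8 = 16
whilelt: lane j active iff 32+j < 39 → j < 7 → 7 active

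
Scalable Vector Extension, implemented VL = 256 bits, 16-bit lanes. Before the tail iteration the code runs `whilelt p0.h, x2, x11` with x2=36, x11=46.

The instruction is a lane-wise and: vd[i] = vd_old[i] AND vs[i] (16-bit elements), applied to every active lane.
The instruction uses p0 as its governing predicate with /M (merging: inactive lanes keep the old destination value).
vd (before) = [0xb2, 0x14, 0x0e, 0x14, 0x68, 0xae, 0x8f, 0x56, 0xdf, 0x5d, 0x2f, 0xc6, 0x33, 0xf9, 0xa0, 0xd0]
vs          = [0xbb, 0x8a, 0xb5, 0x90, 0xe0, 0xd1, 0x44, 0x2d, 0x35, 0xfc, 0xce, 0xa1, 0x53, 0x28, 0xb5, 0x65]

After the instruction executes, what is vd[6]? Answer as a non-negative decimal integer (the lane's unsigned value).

register lanes = 256/16 = 16
active while 36+j < 46, i.e. j ∈ [0,10) capped at 16 ⇒ 10
[0] and(0xb2,0xbb) = 0xb2
[1] and(0x14,0x8a) = 0x00
[2] and(0x0e,0xb5) = 0x04
[3] and(0x14,0x90) = 0x10
[4] and(0x68,0xe0) = 0x60
[5] and(0xae,0xd1) = 0x80
[6] and(0x8f,0x44) = 0x04
[7] and(0x56,0x2d) = 0x04
[8] and(0xdf,0x35) = 0x15
[9] and(0x5d,0xfc) = 0x5c
[10] tail/keep = 0x2f
[11] tail/keep = 0xc6
[12] tail/keep = 0x33
[13] tail/keep = 0xf9
[14] tail/keep = 0xa0
[15] tail/keep = 0xd0

vd[6] = 4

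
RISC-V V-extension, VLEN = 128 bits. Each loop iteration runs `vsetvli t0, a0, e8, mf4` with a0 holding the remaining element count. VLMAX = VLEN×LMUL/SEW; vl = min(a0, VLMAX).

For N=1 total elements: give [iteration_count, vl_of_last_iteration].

VLMAX = (128 × 1/4) / 8 = 4 lanes
1 elements at 4/iter → 1 passes, remainder 1 on the last

[iterations, last_vl] = [1, 1]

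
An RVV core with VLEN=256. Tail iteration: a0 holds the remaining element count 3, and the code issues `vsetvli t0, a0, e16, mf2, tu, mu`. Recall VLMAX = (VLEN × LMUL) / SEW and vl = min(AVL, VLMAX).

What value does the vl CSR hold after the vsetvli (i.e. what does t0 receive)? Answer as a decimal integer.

vl = 3

VLMAX = VLEN×LMUL/SEW = 256×1/2/16 = 8
vl ← min(3, 8) = 3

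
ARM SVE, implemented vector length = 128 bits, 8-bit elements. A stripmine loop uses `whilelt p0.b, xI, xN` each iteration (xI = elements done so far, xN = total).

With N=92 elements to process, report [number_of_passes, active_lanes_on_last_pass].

[iterations, last_vl] = [6, 12]

register lanes = 128/8 = 16
92 elements at 16/iter → 6 passes, remainder 12 on the last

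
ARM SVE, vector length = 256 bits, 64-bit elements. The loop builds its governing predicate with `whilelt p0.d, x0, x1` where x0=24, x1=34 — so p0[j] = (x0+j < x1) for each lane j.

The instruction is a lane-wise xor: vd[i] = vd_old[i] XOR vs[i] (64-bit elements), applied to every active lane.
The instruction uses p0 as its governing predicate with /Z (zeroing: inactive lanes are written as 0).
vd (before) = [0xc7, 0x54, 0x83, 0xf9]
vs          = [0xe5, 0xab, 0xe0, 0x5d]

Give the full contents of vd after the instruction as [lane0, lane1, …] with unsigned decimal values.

register lanes = 256/64 = 4
p0[j] = (24+j < 34); true for j=0..3 → 4 lanes set
  i=0: xor(0xc7,0xe5) → 34
  i=1: xor(0x54,0xab) → 255
  i=2: xor(0x83,0xe0) → 99
  i=3: xor(0xf9,0x5d) → 164

vd = [34, 255, 99, 164]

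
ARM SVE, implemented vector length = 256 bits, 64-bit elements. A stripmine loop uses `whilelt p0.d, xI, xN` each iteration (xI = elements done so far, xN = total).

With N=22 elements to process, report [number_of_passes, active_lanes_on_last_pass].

256-bit reg / 64-bit elem → 4 lanes
N=22: ⌈22/4⌉ = 6 iters; last vl = 22 − 5×4 = 2

[iterations, last_vl] = [6, 2]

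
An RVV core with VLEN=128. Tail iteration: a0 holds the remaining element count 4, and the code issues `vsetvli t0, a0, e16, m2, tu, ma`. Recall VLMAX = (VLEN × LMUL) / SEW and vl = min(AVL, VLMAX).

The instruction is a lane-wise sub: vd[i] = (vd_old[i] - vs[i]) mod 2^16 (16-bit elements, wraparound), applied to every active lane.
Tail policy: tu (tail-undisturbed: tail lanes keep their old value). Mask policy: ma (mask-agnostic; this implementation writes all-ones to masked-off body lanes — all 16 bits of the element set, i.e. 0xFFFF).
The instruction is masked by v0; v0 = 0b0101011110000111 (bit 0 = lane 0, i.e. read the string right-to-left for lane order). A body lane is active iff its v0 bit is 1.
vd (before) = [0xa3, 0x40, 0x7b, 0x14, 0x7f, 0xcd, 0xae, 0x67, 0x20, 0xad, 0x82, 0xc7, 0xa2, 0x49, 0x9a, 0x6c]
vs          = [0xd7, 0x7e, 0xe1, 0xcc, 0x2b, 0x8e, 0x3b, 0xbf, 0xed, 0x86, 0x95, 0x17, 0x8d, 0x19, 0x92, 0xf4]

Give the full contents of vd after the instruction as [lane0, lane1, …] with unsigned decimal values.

lanes per group: 128·2/16 = 16
AVL=4 ≤ VLMAX=16, so vl = 4
vd[0] sub(0xa3,0xd7) -> 0xffcc
vd[1] sub(0x40,0x7e) -> 0xffc2
vd[2] sub(0x7b,0xe1) -> 0xff9a
vd[3] mask-off/ones -> 0xffff
vd[4] tail/keep -> 0x7f
vd[5] tail/keep -> 0xcd
vd[6] tail/keep -> 0xae
vd[7] tail/keep -> 0x67
vd[8] tail/keep -> 0x20
vd[9] tail/keep -> 0xad
vd[10] tail/keep -> 0x82
vd[11] tail/keep -> 0xc7
vd[12] tail/keep -> 0xa2
vd[13] tail/keep -> 0x49
vd[14] tail/keep -> 0x9a
vd[15] tail/keep -> 0x6c

vd = [65484, 65474, 65434, 65535, 127, 205, 174, 103, 32, 173, 130, 199, 162, 73, 154, 108]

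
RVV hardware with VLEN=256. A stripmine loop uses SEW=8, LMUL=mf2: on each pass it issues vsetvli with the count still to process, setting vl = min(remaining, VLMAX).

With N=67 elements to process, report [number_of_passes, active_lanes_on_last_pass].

VLMAX = VLEN×LMUL/SEW = 256×1/2/8 = 16
N=67: ⌈67/16⌉ = 5 iters; last vl = 67 − 4×16 = 3

[iterations, last_vl] = [5, 3]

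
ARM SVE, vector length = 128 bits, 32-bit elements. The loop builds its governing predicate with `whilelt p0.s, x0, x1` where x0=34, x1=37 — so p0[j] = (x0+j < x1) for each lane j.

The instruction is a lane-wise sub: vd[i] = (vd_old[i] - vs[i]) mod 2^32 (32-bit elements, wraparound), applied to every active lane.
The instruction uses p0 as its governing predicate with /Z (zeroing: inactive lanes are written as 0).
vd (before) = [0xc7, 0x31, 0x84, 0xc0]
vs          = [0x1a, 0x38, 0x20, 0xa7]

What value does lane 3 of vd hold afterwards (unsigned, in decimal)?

lane count: 128 div 32 = 4
active while 34+j < 37, i.e. j ∈ [0,3) capped at 4 ⇒ 3
[0] sub(0xc7,0x1a) = 0xad
[1] sub(0x31,0x38) = 0xfffffff9
[2] sub(0x84,0x20) = 0x64
[3] tail/zero = 0x00

vd[3] = 0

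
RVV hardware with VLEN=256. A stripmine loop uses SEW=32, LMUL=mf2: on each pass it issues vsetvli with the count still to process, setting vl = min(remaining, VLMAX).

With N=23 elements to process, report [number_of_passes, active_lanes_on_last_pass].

[iterations, last_vl] = [6, 3]

lanes per group: 256·1/2/32 = 4
N=23: ⌈23/4⌉ = 6 iters; last vl = 23 − 5×4 = 3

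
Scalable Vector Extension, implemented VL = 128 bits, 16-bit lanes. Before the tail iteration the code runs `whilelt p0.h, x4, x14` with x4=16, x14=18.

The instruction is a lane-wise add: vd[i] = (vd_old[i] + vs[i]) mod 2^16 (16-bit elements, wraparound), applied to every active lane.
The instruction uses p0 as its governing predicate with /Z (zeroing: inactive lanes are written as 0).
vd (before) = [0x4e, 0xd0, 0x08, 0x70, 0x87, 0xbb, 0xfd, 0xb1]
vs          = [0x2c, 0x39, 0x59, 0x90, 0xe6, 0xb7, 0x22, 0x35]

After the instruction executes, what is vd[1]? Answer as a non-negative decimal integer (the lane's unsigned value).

register lanes = 128/16 = 8
whilelt: lane j active iff 16+j < 18 → j < 2 → 2 active
vd[0] add(0x4e,0x2c) -> 0x7a
vd[1] add(0xd0,0x39) -> 0x109
vd[2] tail/zero -> 0x00
vd[3] tail/zero -> 0x00
vd[4] tail/zero -> 0x00
vd[5] tail/zero -> 0x00
vd[6] tail/zero -> 0x00
vd[7] tail/zero -> 0x00

vd[1] = 265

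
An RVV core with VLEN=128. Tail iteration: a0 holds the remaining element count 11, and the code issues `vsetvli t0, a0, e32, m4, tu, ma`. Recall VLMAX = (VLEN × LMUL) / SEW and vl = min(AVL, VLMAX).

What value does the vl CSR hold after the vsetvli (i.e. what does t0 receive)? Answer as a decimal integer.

vl = 11

VLMAX = (128 × 4) / 32 = 16 lanes
vl ← min(11, 16) = 11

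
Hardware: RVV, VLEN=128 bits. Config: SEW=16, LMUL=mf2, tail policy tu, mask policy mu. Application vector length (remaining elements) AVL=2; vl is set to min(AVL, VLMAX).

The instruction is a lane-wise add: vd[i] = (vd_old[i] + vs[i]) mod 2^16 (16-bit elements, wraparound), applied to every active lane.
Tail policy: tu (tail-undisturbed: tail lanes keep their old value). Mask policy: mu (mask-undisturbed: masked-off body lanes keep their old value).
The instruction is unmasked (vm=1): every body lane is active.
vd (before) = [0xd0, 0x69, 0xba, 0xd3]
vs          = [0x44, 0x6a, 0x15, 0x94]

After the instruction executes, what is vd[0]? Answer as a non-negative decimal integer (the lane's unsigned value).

VLMAX = VLEN×LMUL/SEW = 128×1/2/16 = 4
AVL=2 ≤ VLMAX=4, so vl = 2
lane  0: add(0xd0,0x44) ⇒ 0x114
lane  1: add(0x69,0x6a) ⇒ 0xd3
lane  2: tail/keep ⇒ 0xba
lane  3: tail/keep ⇒ 0xd3

vd[0] = 276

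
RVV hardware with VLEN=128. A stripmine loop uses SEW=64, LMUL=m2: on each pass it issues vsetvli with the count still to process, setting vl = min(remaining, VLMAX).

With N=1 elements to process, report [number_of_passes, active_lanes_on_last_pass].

VLMAX = VLEN×LMUL/SEW = 128×2/64 = 4
1 elements at 4/iter → 1 passes, remainder 1 on the last

[iterations, last_vl] = [1, 1]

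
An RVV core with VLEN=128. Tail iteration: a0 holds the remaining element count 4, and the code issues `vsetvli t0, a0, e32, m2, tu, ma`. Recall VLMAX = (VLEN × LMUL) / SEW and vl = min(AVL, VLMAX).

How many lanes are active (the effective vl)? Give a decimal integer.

VLMAX = (128 × 2) / 32 = 8 lanes
vl ← min(4, 8) = 4

vl = 4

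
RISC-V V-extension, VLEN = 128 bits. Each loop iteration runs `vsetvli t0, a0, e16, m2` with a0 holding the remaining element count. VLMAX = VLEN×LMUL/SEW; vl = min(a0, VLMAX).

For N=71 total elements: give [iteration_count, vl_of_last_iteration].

lanes per group: 128·2/16 = 16
N=71: ⌈71/16⌉ = 5 iters; last vl = 71 − 4×16 = 7

[iterations, last_vl] = [5, 7]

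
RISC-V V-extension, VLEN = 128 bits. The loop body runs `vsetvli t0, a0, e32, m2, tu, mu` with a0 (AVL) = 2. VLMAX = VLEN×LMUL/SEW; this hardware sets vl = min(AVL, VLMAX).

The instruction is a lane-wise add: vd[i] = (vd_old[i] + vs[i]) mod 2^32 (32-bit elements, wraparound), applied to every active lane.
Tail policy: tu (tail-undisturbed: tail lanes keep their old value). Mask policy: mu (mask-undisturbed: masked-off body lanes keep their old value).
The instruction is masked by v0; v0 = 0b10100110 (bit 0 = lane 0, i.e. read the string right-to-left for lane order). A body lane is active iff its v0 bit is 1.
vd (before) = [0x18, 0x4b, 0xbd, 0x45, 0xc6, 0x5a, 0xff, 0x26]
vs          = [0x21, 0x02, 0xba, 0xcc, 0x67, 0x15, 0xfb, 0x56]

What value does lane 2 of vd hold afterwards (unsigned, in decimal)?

vd[2] = 189

VLMAX = VLEN×LMUL/SEW = 128×2/32 = 8
vl ← min(2, 8) = 2
[0] mask-off/keep = 0x18
[1] add(0x4b,0x02) = 0x4d
[2] tail/keep = 0xbd
[3] tail/keep = 0x45
[4] tail/keep = 0xc6
[5] tail/keep = 0x5a
[6] tail/keep = 0xff
[7] tail/keep = 0x26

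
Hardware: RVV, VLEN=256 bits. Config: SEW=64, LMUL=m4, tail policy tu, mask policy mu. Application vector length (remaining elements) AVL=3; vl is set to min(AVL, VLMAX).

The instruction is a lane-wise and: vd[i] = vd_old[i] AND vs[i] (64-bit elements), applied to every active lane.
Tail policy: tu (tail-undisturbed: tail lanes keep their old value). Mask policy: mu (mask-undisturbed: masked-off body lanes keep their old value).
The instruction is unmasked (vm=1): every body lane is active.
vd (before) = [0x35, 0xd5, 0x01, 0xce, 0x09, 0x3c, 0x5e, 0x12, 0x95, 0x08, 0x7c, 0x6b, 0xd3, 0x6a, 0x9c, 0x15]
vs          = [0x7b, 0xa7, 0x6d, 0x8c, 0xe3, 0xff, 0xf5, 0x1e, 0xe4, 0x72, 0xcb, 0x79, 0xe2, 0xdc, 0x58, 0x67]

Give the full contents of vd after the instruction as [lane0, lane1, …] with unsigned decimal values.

vd = [49, 133, 1, 206, 9, 60, 94, 18, 149, 8, 124, 107, 211, 106, 156, 21]

lanes per group: 256·4/64 = 16
vl = min(AVL, VLMAX) = min(3, 16) = 3
  i=0: and(0x35,0x7b) → 49
  i=1: and(0xd5,0xa7) → 133
  i=2: and(0x01,0x6d) → 1
  i=3: tail/keep → 206
  i=4: tail/keep → 9
  i=5: tail/keep → 60
  i=6: tail/keep → 94
  i=7: tail/keep → 18
  i=8: tail/keep → 149
  i=9: tail/keep → 8
  i=10: tail/keep → 124
  i=11: tail/keep → 107
  i=12: tail/keep → 211
  i=13: tail/keep → 106
  i=14: tail/keep → 156
  i=15: tail/keep → 21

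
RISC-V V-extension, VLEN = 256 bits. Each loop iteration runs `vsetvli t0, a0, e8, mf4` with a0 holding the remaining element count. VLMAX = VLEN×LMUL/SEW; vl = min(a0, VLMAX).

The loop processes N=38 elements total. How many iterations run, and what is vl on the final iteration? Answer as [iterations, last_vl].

lanes per group: 256·1/4/8 = 8
N=38: ⌈38/8⌉ = 5 iters; last vl = 38 − 4×8 = 6

[iterations, last_vl] = [5, 6]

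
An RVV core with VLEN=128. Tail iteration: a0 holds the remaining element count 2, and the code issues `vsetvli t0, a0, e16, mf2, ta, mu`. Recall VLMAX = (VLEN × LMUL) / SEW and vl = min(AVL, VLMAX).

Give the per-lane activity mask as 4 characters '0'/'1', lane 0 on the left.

lanes per group: 128·1/2/16 = 4
vl ← min(2, 4) = 2
bits (lane 0 leftmost): 1100

predicate = 1100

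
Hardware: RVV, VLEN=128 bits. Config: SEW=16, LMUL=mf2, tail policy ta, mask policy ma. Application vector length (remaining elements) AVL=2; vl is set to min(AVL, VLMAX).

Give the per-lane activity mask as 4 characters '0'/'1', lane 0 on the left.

lanes per group: 128·1/2/16 = 4
AVL=2 ≤ VLMAX=4, so vl = 2
bits (lane 0 leftmost): 1100

predicate = 1100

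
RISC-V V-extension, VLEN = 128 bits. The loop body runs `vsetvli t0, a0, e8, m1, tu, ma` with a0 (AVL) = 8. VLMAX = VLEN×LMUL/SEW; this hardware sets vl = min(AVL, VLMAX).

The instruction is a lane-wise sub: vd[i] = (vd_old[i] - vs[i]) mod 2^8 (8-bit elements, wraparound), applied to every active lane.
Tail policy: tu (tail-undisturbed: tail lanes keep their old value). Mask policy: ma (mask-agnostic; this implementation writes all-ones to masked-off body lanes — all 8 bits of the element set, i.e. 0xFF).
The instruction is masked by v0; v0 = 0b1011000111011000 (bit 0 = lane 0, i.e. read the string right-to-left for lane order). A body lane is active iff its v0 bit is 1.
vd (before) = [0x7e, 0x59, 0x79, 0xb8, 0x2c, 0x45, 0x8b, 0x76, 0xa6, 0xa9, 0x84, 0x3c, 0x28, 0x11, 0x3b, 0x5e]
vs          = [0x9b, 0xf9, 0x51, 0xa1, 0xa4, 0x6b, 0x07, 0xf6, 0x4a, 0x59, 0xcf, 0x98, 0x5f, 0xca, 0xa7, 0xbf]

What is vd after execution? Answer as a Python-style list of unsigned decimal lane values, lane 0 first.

VLMAX = (128 × 1) / 8 = 16 lanes
vl = min(AVL, VLMAX) = min(8, 16) = 8
vd[0] mask-off/ones -> 0xff
vd[1] mask-off/ones -> 0xff
vd[2] mask-off/ones -> 0xff
vd[3] sub(0xb8,0xa1) -> 0x17
vd[4] sub(0x2c,0xa4) -> 0x88
vd[5] mask-off/ones -> 0xff
vd[6] sub(0x8b,0x07) -> 0x84
vd[7] sub(0x76,0xf6) -> 0x80
vd[8] tail/keep -> 0xa6
vd[9] tail/keep -> 0xa9
vd[10] tail/keep -> 0x84
vd[11] tail/keep -> 0x3c
vd[12] tail/keep -> 0x28
vd[13] tail/keep -> 0x11
vd[14] tail/keep -> 0x3b
vd[15] tail/keep -> 0x5e

vd = [255, 255, 255, 23, 136, 255, 132, 128, 166, 169, 132, 60, 40, 17, 59, 94]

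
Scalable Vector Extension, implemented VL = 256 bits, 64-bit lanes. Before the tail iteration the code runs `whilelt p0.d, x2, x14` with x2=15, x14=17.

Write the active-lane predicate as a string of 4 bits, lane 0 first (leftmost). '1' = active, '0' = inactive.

register lanes = 256/64 = 4
active while 15+j < 17, i.e. j ∈ [0,2) capped at 4 ⇒ 2
bits (lane 0 leftmost): 1100

predicate = 1100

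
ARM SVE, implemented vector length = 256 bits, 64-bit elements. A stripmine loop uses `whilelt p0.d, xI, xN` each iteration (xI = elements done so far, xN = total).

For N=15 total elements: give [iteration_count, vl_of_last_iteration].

register lanes = 256/64 = 4
N=15: ⌈15/4⌉ = 4 iters; last vl = 15 − 3×4 = 3

[iterations, last_vl] = [4, 3]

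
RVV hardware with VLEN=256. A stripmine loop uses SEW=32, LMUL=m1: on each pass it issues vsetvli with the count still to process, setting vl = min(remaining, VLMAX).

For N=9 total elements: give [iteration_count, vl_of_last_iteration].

VLMAX = VLEN×LMUL/SEW = 256×1/32 = 8
iterations = ceil(9/8) = 2; final-pass vl = 1

[iterations, last_vl] = [2, 1]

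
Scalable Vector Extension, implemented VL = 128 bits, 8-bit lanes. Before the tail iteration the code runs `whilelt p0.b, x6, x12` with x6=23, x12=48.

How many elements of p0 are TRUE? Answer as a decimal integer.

vl = 16

register lanes = 128/8 = 16
whilelt: lane j active iff 23+j < 48 → j < 25 → 16 active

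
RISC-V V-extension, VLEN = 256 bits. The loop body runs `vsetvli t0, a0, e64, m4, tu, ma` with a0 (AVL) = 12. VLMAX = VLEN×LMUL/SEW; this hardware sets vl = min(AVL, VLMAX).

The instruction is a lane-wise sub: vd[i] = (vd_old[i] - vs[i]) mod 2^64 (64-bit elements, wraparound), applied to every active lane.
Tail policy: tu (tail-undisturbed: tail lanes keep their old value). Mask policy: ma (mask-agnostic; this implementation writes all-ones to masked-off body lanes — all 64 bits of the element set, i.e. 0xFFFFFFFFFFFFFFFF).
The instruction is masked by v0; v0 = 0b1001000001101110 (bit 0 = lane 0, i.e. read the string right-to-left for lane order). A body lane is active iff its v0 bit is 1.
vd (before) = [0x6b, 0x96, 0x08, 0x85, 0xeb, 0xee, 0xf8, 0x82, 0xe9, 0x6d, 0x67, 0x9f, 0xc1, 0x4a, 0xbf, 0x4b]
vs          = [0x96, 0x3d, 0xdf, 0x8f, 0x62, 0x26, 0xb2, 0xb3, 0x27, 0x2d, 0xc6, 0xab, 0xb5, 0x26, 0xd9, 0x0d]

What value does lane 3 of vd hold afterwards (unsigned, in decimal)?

vd[3] = 18446744073709551606

lanes per group: 256·4/64 = 16
vl ← min(12, 16) = 12
[0] mask-off/ones = 0xffffffffffffffff
[1] sub(0x96,0x3d) = 0x59
[2] sub(0x08,0xdf) = 0xffffffffffffff29
[3] sub(0x85,0x8f) = 0xfffffffffffffff6
[4] mask-off/ones = 0xffffffffffffffff
[5] sub(0xee,0x26) = 0xc8
[6] sub(0xf8,0xb2) = 0x46
[7] mask-off/ones = 0xffffffffffffffff
[8] mask-off/ones = 0xffffffffffffffff
[9] mask-off/ones = 0xffffffffffffffff
[10] mask-off/ones = 0xffffffffffffffff
[11] mask-off/ones = 0xffffffffffffffff
[12] tail/keep = 0xc1
[13] tail/keep = 0x4a
[14] tail/keep = 0xbf
[15] tail/keep = 0x4b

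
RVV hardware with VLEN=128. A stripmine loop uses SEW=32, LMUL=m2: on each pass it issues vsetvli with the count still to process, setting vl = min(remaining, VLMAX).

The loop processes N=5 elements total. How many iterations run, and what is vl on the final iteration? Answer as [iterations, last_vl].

[iterations, last_vl] = [1, 5]

VLMAX = VLEN×LMUL/SEW = 128×2/32 = 8
N=5: ⌈5/8⌉ = 1 iters; last vl = 5 − 0×8 = 5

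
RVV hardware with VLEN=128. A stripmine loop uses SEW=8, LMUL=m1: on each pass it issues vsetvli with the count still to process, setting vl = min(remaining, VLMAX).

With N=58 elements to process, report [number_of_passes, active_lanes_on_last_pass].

[iterations, last_vl] = [4, 10]

lanes per group: 128·1/8 = 16
58 elements at 16/iter → 4 passes, remainder 10 on the last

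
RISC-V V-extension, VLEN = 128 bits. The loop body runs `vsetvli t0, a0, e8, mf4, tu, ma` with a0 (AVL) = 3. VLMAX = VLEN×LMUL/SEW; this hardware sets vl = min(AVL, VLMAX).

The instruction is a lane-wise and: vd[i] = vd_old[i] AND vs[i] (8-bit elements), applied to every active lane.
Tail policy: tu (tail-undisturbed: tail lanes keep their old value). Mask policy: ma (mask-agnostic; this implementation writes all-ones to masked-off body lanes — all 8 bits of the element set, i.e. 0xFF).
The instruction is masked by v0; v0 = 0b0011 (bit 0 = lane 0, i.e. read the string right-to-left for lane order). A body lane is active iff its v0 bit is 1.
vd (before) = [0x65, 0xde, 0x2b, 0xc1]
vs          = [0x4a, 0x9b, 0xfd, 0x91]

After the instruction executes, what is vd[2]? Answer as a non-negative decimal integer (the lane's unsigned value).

vd[2] = 255

VLMAX = (128 × 1/4) / 8 = 4 lanes
AVL=3 ≤ VLMAX=4, so vl = 3
[0] and(0x65,0x4a) = 0x40
[1] and(0xde,0x9b) = 0x9a
[2] mask-off/ones = 0xff
[3] tail/keep = 0xc1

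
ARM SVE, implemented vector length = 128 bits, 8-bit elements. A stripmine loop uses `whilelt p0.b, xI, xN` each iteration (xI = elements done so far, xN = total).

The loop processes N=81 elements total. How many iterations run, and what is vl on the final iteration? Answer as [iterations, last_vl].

[iterations, last_vl] = [6, 1]

lane count: 128 div 8 = 16
N=81: ⌈81/16⌉ = 6 iters; last vl = 81 − 5×16 = 1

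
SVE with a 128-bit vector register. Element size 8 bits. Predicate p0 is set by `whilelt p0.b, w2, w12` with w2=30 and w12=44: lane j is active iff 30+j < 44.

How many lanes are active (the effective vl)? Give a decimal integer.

vl = 14

128-bit reg / 8-bit elem → 16 lanes
active while 30+j < 44, i.e. j ∈ [0,14) capped at 16 ⇒ 14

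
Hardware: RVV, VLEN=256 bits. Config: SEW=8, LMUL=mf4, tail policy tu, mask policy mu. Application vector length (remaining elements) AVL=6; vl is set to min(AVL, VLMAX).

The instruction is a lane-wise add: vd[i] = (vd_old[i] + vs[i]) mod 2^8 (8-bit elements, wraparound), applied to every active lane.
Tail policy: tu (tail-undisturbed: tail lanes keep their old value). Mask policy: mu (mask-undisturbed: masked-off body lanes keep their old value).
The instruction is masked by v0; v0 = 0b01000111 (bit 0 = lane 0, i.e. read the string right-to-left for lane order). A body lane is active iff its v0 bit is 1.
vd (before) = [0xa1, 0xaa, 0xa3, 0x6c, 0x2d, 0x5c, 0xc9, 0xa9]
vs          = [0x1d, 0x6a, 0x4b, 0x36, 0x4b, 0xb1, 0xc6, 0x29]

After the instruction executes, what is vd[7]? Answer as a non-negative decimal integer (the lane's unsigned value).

vd[7] = 169

VLMAX = (256 × 1/4) / 8 = 8 lanes
vl = min(AVL, VLMAX) = min(6, 8) = 6
[0] add(0xa1,0x1d) = 0xbe
[1] add(0xaa,0x6a) = 0x14
[2] add(0xa3,0x4b) = 0xee
[3] mask-off/keep = 0x6c
[4] mask-off/keep = 0x2d
[5] mask-off/keep = 0x5c
[6] tail/keep = 0xc9
[7] tail/keep = 0xa9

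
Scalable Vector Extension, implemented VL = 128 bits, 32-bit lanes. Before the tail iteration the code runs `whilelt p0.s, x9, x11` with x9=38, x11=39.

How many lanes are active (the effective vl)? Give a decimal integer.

128-bit reg / 32-bit elem → 4 lanes
whilelt: lane j active iff 38+j < 39 → j < 1 → 1 active

vl = 1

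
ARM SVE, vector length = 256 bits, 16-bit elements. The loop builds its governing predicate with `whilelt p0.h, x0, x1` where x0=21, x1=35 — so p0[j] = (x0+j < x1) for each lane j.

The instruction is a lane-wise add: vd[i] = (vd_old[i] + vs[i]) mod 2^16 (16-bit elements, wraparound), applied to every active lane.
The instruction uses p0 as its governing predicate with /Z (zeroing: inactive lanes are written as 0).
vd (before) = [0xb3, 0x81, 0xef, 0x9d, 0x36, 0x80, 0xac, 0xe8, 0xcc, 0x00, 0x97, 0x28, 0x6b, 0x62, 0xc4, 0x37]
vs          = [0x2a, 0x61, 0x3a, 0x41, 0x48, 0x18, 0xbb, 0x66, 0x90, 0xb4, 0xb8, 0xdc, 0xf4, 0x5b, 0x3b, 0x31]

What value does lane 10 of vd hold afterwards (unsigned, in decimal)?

register lanes = 256/16 = 16
active while 21+j < 35, i.e. j ∈ [0,14) capped at 16 ⇒ 14
[0] add(0xb3,0x2a) = 0xdd
[1] add(0x81,0x61) = 0xe2
[2] add(0xef,0x3a) = 0x129
[3] add(0x9d,0x41) = 0xde
[4] add(0x36,0x48) = 0x7e
[5] add(0x80,0x18) = 0x98
[6] add(0xac,0xbb) = 0x167
[7] add(0xe8,0x66) = 0x14e
[8] add(0xcc,0x90) = 0x15c
[9] add(0x00,0xb4) = 0xb4
[10] add(0x97,0xb8) = 0x14f
[11] add(0x28,0xdc) = 0x104
[12] add(0x6b,0xf4) = 0x15f
[13] add(0x62,0x5b) = 0xbd
[14] tail/zero = 0x00
[15] tail/zero = 0x00

vd[10] = 335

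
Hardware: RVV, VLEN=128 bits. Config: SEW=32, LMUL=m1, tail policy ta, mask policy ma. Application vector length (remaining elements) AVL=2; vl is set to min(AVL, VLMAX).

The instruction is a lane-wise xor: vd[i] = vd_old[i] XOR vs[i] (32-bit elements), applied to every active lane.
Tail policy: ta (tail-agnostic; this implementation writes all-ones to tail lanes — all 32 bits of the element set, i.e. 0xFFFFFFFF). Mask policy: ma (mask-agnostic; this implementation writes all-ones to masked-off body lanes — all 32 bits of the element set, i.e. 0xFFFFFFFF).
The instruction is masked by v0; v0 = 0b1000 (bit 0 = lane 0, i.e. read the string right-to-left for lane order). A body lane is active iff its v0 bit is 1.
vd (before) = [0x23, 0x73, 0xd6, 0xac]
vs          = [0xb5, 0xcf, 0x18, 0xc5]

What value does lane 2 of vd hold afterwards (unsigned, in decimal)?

VLMAX = VLEN×LMUL/SEW = 128×1/32 = 4
vl ← min(2, 4) = 2
  i=0: mask-off/ones → 4294967295
  i=1: mask-off/ones → 4294967295
  i=2: tail/ones → 4294967295
  i=3: tail/ones → 4294967295

vd[2] = 4294967295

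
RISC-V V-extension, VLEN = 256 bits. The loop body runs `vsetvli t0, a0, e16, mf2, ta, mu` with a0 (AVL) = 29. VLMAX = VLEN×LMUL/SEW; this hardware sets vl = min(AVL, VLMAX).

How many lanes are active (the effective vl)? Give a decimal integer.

vl = 8

lanes per group: 256·1/2/16 = 8
vl ← min(29, 8) = 8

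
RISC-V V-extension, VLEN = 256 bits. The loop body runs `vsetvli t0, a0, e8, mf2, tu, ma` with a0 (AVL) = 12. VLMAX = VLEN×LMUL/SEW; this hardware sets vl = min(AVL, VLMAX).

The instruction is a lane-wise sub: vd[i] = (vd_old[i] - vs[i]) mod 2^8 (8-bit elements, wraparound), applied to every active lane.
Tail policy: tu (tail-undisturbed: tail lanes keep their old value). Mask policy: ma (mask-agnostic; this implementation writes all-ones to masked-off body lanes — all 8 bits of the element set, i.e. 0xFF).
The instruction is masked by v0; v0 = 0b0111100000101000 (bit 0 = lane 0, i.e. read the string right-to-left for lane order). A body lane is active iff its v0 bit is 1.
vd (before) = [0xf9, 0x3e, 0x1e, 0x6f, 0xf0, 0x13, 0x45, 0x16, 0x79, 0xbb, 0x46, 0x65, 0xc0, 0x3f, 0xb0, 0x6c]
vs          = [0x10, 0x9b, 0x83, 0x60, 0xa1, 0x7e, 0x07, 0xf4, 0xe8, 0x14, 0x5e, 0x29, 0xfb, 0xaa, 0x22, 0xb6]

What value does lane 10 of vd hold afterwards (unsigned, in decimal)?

vd[10] = 255

VLMAX = VLEN×LMUL/SEW = 256×1/2/8 = 16
AVL=12 ≤ VLMAX=16, so vl = 12
  i=0: mask-off/ones → 255
  i=1: mask-off/ones → 255
  i=2: mask-off/ones → 255
  i=3: sub(0x6f,0x60) → 15
  i=4: mask-off/ones → 255
  i=5: sub(0x13,0x7e) → 149
  i=6: mask-off/ones → 255
  i=7: mask-off/ones → 255
  i=8: mask-off/ones → 255
  i=9: mask-off/ones → 255
  i=10: mask-off/ones → 255
  i=11: sub(0x65,0x29) → 60
  i=12: tail/keep → 192
  i=13: tail/keep → 63
  i=14: tail/keep → 176
  i=15: tail/keep → 108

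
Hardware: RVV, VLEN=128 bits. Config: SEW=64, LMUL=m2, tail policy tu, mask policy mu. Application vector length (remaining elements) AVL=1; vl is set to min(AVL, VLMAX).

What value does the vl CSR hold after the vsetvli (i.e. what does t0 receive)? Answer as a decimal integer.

vl = 1

VLMAX = VLEN×LMUL/SEW = 128×2/64 = 4
vl = min(AVL, VLMAX) = min(1, 4) = 1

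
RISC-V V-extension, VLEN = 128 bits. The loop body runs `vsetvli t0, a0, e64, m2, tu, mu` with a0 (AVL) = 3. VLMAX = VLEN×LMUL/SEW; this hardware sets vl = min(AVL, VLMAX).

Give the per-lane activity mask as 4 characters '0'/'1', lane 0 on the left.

predicate = 1110

lanes per group: 128·2/64 = 4
vl = min(AVL, VLMAX) = min(3, 4) = 3
bits (lane 0 leftmost): 1110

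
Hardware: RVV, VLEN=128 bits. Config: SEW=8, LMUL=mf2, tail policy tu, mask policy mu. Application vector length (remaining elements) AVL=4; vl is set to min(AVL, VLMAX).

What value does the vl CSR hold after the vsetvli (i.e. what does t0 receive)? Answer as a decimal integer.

VLMAX = (128 × 1/2) / 8 = 8 lanes
AVL=4 ≤ VLMAX=8, so vl = 4

vl = 4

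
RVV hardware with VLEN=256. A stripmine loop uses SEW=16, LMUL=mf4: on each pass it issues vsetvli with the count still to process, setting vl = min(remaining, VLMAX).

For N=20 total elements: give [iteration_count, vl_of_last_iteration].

[iterations, last_vl] = [5, 4]

VLMAX = VLEN×LMUL/SEW = 256×1/4/16 = 4
20 elements at 4/iter → 5 passes, remainder 4 on the last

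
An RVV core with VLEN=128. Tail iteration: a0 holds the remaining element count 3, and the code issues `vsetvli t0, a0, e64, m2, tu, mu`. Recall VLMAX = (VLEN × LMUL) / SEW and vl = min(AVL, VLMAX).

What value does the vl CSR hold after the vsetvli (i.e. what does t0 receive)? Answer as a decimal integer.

VLMAX = (128 × 2) / 64 = 4 lanes
vl ← min(3, 4) = 3

vl = 3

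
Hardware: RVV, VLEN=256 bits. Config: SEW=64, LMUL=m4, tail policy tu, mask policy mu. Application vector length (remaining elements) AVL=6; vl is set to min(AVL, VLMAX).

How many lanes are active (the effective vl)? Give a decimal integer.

vl = 6

VLMAX = VLEN×LMUL/SEW = 256×4/64 = 16
vl ← min(6, 16) = 6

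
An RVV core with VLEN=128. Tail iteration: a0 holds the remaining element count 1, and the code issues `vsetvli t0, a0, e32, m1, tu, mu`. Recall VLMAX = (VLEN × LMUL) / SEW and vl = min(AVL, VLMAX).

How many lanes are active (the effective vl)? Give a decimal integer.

VLMAX = (128 × 1) / 32 = 4 lanes
vl = min(AVL, VLMAX) = min(1, 4) = 1

vl = 1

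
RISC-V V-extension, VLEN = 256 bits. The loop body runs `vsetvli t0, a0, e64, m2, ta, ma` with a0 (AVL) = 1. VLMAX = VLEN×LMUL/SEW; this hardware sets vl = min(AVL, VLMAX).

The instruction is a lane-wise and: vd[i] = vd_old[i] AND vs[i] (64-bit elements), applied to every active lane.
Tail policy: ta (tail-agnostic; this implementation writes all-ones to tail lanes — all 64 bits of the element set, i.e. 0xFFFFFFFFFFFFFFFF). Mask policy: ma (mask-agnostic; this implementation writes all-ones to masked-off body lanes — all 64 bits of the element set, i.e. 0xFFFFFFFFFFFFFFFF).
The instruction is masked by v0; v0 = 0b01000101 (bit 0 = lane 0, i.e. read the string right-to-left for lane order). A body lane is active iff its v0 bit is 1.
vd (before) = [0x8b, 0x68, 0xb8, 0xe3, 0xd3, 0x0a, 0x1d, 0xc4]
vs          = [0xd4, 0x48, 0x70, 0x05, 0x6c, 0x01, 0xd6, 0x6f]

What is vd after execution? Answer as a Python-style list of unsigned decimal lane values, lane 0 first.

vd = [128, 18446744073709551615, 18446744073709551615, 18446744073709551615, 18446744073709551615, 18446744073709551615, 18446744073709551615, 18446744073709551615]

lanes per group: 256·2/64 = 8
vl ← min(1, 8) = 1
lane  0: and(0x8b,0xd4) ⇒ 0x80
lane  1: tail/ones ⇒ 0xffffffffffffffff
lane  2: tail/ones ⇒ 0xffffffffffffffff
lane  3: tail/ones ⇒ 0xffffffffffffffff
lane  4: tail/ones ⇒ 0xffffffffffffffff
lane  5: tail/ones ⇒ 0xffffffffffffffff
lane  6: tail/ones ⇒ 0xffffffffffffffff
lane  7: tail/ones ⇒ 0xffffffffffffffff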